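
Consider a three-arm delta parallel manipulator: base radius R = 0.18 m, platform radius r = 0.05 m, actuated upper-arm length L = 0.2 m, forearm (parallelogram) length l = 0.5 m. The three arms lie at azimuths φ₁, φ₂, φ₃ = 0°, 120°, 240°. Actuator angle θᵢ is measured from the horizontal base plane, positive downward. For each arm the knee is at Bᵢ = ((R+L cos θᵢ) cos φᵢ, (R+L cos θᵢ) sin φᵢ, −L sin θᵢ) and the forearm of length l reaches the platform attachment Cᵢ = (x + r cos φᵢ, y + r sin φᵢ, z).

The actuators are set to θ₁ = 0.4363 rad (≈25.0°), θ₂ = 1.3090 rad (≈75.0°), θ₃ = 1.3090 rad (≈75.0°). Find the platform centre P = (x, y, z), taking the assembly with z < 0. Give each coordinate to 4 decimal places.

(0.1962, 0.0000, -0.5711)

arm 1 at φ=0.0°: e+L cos θ1 = 0.3113;  S1 = (0.3113, 0.0000, -0.0845)
φ2=120.0°: virtual centre (-0.0909, 0.1574, -0.1932), radius l
S3 = (0.1818·cos240.0°, 0.1818·sin240.0°, -0.1932) = (-0.0909, -0.1574, -0.1932)
eliminate P² terms by subtracting sphere 1 from 2 and 3
plane₁₂: -0.8043x+0.3148y+-0.2173z = -0.0337
Cramer: x(z) = 0.0419-0.2702z;  y(z) = 0.0000+0.0000z
into |P−S₁|² = l²: 1.0730z² + 0.3146z + -0.1703 = 0;  Δ = 0.8298;  z = -0.5711 or 0.2779 → z<0 root = -0.5711
x = 0.1962, y = 0.0000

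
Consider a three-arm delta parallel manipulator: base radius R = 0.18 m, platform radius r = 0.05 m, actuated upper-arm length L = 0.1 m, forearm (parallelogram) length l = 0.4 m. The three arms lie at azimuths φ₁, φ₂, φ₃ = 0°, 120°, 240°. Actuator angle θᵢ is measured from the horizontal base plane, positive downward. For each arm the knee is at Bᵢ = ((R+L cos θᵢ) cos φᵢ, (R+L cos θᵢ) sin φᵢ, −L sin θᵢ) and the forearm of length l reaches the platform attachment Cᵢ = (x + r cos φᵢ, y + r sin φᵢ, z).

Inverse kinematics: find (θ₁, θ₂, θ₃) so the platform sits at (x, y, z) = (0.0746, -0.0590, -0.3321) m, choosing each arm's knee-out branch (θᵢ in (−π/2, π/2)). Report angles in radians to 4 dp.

θ₁ = -0.3496, θ₂ = 0.6979, θ₃ = 0.0875

arm 1 (φ=0.0°): x'=0.0746, y'=-0.0590
  A cos θ + B sin θ = C:  0.0554·cos θ + -0.3321·sin θ = 0.1658
  √(A²+B²)=0.3367;  θ1 = -1.4055+1.0559 ≈ -0.3496
φ2=120.0° → target in arm frame (-0.0884, -0.0351)
  e−x'=0.2184;  (l²−L²−(e−x')²−y'²−z²)/2L = -0.0461
  γ=atan2(-0.3321,0.2184)=-0.9891;  ψ=arccos(-0.1160)=1.6870;  θ2=γ+ψ≈0.6979
rotate P by −φ3: (0.0138, 0.0941, -0.3321)
  e−x'=0.1162;  (l²−L²−(e−x')²−y'²−z²)/2L = 0.0868
  θ3 = atan2(B,A) + arccos(C/0.3518) = 0.0875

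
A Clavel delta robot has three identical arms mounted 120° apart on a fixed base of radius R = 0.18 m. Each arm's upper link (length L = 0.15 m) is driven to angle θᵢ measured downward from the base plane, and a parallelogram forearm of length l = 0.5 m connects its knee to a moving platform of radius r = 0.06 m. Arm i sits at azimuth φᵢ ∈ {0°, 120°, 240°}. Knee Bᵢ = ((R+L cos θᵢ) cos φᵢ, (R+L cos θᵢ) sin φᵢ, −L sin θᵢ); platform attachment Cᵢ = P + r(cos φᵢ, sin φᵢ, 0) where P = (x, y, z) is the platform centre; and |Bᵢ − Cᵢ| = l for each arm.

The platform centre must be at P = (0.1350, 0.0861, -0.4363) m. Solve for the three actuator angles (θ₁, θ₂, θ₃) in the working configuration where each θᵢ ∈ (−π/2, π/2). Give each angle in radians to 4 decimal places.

rotate P by −φ1: (0.1350, 0.0861, -0.4363)
  e−x'=-0.0150;  (l²−L²−(e−x')²−y'²−z²)/2L = 0.0983
  √(A²+B²)=0.4366;  θ1 = -1.6052+1.3436 ≈ -0.2616
rotate P by −φ2: (0.0071, -0.1600, -0.4363)
  A=0.1129, B=-0.4363, C=(l²−L²−A²−y'²−z²)/(2L)=-0.0040
  θ2 = atan2(B,A) + arccos(C/0.4507) = 0.2622
φ3=240.0° → target in arm frame (-0.1421, 0.0739)
  A=0.2621, B=-0.4363, C=(l²−L²−A²−y'²−z²)/(2L)=-0.1233
  γ=atan2(-0.4363,0.2621)=-1.0299;  ψ=arccos(-0.2423)=1.8155;  θ3=γ+ψ≈0.7856

θ₁ = -0.2616, θ₂ = 0.2622, θ₃ = 0.7856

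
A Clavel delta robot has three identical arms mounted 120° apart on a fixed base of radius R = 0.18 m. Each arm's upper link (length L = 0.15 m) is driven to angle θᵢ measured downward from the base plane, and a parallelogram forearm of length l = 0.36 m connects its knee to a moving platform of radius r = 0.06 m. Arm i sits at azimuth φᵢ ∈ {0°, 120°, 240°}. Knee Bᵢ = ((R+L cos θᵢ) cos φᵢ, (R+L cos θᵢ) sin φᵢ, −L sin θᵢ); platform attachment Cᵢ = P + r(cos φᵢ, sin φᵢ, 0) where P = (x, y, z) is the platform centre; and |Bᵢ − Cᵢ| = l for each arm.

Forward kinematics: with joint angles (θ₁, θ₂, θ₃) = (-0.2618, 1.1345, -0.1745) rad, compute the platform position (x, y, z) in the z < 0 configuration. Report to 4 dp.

(0.0858, -0.1357, -0.2425)

arm 1 at φ=0.0°: ρ1 = 0.2649;  O1 = (0.2649, 0.0000, 0.0388)
φ2=120.0°: virtual centre (-0.0917, 0.1588, -0.1359), radius l
arm 3 at φ=240.0°: ρ3 = 0.2677;  O3 = (-0.1339, -0.2319, 0.0260)
eliminate P² terms by subtracting sphere 1 from 2 and 3
[-0.7132 0.3176 -0.3495]·P = -0.0196;  [-0.7975 -0.4637 -0.0256]·P = 0.0007
Cramer: x(z) = 0.0152-0.2914z;  y(z) = -0.0275+0.4461z
sphere 1 gives Az²+Bz+C=0 with A=1.2839, B=0.0433, C=-0.0650;  B²−4AC=0.3356;  roots -0.2425, 0.2087;  negative root z = -0.2425
x = 0.0858, y = -0.1357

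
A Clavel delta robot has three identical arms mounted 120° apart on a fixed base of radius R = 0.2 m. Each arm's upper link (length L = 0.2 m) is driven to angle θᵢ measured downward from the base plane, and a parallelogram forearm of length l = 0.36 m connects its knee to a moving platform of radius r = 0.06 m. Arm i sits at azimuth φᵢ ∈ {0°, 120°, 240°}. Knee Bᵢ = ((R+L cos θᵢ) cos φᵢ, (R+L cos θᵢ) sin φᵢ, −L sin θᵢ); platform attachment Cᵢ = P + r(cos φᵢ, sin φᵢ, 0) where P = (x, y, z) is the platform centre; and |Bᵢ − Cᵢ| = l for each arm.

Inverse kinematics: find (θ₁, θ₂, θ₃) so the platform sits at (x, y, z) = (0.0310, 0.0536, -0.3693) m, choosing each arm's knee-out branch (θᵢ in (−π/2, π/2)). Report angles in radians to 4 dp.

arm 1 (φ=0.0°): x'=0.0310, y'=0.0536
  A=0.1090, B=-0.3693, C=(l²−L²−A²−y'²−z²)/(2L)=-0.1538
  √(A²+B²)=0.3850;  θ1 = -1.2838+1.9818 ≈ 0.6980
arm 2 (φ=120.0°): x'=0.0309, y'=-0.0536
  e−x'=0.1091;  (l²−L²−(e−x')²−y'²−z²)/2L = -0.1539
  θ2 = atan2(B,A) + arccos(C/0.3851) = 0.6984
φ3=240.0° → target in arm frame (-0.0619, 0.0000)
  e−x'=0.2019;  (l²−L²−(e−x')²−y'²−z²)/2L = -0.2189
  γ=atan2(-0.3693,0.2019)=-1.0704;  ψ=arccos(-0.5200)=2.1177;  θ3=γ+ψ≈1.0473

θ₁ = 0.6980, θ₂ = 0.6984, θ₃ = 1.0473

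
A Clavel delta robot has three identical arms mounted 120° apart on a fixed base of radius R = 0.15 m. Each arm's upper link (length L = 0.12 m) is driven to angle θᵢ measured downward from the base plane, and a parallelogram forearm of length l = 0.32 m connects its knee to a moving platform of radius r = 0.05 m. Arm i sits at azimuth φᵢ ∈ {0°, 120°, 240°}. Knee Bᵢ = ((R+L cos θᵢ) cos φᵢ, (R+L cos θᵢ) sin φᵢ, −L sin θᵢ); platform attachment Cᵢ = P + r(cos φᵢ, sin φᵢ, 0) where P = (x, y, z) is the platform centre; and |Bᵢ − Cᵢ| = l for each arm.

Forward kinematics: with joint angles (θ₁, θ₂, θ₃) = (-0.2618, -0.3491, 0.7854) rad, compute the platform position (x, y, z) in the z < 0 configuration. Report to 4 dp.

O1 = (0.2159·cos0.0°, 0.2159·sin0.0°, 0.0311) = (0.2159, 0.0000, 0.0311)
arm 2 at φ=120.0°: (R−r)+L cos θ2 = 0.2128;  O2 = (-0.1064, 0.1843, 0.0410)
arm 3 at φ=240.0°: (R−r)+L cos θ3 = 0.1849;  O3 = (-0.0924, -0.1601, -0.0849)
eliminate P² terms by subtracting sphere 1 from 2 and 3
[-0.6446 0.3685 0.0200]·P = -0.0006;  [-0.6167 -0.3202 -0.2318]·P = -0.0062
Cramer: x(z) = 0.0057-0.1823z;  y(z) = 0.0083-0.3730z
sphere 1 gives Az²+Bz+C=0 with A=1.1724, B=0.0083, C=-0.0572;  B²−4AC=0.2683;  roots -0.2244, 0.2174;  negative root z = -0.2244
x = 0.0466, y = 0.0921

(0.0466, 0.0921, -0.2244)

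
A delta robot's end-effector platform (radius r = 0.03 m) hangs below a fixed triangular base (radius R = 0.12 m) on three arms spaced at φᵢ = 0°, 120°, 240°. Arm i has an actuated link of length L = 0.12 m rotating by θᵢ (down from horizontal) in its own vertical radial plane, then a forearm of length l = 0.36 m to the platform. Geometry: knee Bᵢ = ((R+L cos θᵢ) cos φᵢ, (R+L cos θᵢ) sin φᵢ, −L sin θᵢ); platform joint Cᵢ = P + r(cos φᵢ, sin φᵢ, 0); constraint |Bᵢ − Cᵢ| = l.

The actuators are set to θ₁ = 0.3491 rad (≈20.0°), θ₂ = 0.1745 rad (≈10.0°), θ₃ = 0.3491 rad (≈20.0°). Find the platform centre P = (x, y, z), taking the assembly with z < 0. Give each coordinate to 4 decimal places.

(-0.0115, 0.0200, -0.3296)

φ1=0.0°: virtual centre (0.2028, 0.0000, -0.0410), radius l
arm 2 at φ=120.0°: ρ2 = 0.2082;  O2 = (-0.1041, 0.1803, -0.0208)
O3 = (0.2028·cos240.0°, 0.2028·sin240.0°, -0.0410) = (-0.1014, -0.1756, -0.0410)
subtract pairs → two planes through P
linear system: -0.6137x+0.3606y = 0.0010−0.0404z; -0.6083x+-0.3512y = 0.0000−0.0000z
Cramer: x(z) = -0.0008+0.0326z;  y(z) = 0.0014-0.0565z
quadratic in z: (1.0043)z²+(0.0686)z+(-0.0865)=0, √Δ=0.5934 → z ∈ {-0.3296, 0.2613}; z = -0.3296 (taking z<0)
x = -0.0115, y = 0.0200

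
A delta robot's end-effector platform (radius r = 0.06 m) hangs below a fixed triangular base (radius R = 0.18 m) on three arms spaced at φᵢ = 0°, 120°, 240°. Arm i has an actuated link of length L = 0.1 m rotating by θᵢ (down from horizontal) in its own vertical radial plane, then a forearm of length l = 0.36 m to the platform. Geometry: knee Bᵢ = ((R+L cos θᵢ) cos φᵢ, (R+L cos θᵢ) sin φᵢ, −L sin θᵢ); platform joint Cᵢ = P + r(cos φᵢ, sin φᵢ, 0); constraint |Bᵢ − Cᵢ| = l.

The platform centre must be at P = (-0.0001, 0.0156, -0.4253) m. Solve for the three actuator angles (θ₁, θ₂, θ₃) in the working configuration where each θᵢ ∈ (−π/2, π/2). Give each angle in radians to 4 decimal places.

arm 1 (φ=0.0°): x'=-0.0001, y'=0.0156
  A cos θ + B sin θ = C:  0.1201·cos θ + -0.4253·sin θ = -0.3797
  θ1 = atan2(B,A) + arccos(C/0.4419) = 1.3091
rotate P by −φ2: (0.0136, -0.0077, -0.4253)
  A cos θ + B sin θ = C:  0.1064·cos θ + -0.4253·sin θ = -0.3633
  γ=atan2(-0.4253,0.1064)=-1.3256;  ψ=arccos(-0.8288)=2.5477;  θ2=γ+ψ≈1.2221
rotate P by −φ3: (-0.0135, -0.0079, -0.4253)
  A=0.1335, B=-0.4253, C=(l²−L²−A²−y'²−z²)/(2L)=-0.3958
  γ=atan2(-0.4253,0.1335)=-1.2667;  ψ=arccos(-0.8879)=2.6635;  θ3=γ+ψ≈1.3968

θ₁ = 1.3091, θ₂ = 1.2221, θ₃ = 1.3968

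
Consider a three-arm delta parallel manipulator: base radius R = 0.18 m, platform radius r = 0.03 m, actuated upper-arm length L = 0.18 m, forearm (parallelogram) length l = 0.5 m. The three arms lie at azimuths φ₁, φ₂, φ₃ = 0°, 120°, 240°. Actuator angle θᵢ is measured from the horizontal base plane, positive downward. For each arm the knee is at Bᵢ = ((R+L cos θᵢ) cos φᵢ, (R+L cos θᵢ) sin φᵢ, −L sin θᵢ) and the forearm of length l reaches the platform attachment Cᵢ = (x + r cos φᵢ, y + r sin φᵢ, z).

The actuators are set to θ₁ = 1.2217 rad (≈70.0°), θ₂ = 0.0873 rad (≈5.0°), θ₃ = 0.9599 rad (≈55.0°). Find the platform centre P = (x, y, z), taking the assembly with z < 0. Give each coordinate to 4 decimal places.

φ1=0.0°: virtual centre (0.2116, 0.0000, -0.1691), radius l
O2 = (0.3293·cos120.0°, 0.3293·sin120.0°, -0.0157) = (-0.1647, 0.2852, -0.0157)
arm 3 at φ=240.0°: ρ3 = 0.2532;  O3 = (-0.1266, -0.2193, -0.1474)
eliminate P² terms by subtracting sphere 1 from 2 and 3
linear system: -0.7525x+0.5704y = 0.0353−0.3069z; -0.6764x+-0.4386y = 0.0125−0.0434z
Cramer: x(z) = -0.0316+0.2226z;  y(z) = 0.0202-0.2444z
quadratic in z: (1.1093)z²+(0.2201)z+(-0.1618)=0, √Δ=0.8755 → z ∈ {-0.4939, 0.2954}; z = -0.4939 (taking z<0)
x = -0.1416, y = 0.1409

(-0.1416, 0.1409, -0.4939)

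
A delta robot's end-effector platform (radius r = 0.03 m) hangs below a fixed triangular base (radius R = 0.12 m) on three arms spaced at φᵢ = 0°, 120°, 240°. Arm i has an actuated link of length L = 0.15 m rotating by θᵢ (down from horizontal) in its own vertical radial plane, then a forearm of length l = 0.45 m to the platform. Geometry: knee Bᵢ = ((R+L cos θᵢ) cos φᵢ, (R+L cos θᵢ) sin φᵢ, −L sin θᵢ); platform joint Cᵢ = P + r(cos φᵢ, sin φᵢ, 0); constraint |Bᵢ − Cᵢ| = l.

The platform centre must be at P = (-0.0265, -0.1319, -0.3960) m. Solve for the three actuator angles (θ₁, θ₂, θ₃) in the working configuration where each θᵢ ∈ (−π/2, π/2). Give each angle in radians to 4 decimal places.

arm 1 (φ=0.0°): x'=-0.0265, y'=-0.1319
  A cos θ + B sin θ = C:  0.1165·cos θ + -0.3960·sin θ = -0.0260
  γ=atan2(-0.3960,0.1165)=-1.2847;  ψ=arccos(-0.0629)=1.6337;  θ1=γ+ψ≈0.3490
arm 2 (φ=120.0°): x'=-0.1010, y'=0.0889
  A cos θ + B sin θ = C:  0.1910·cos θ + -0.3960·sin θ = -0.0706
  γ=atan2(-0.3960,0.1910)=-1.1214;  ψ=arccos(-0.1607)=1.7322;  θ2=γ+ψ≈0.6107
rotate P by −φ3: (0.1275, 0.0430, -0.3960)
  A=-0.0375, B=-0.3960, C=(l²−L²−A²−y'²−z²)/(2L)=0.0664
  θ3 = atan2(B,A) + arccos(C/0.3978) = -0.2622

θ₁ = 0.3490, θ₂ = 0.6107, θ₃ = -0.2622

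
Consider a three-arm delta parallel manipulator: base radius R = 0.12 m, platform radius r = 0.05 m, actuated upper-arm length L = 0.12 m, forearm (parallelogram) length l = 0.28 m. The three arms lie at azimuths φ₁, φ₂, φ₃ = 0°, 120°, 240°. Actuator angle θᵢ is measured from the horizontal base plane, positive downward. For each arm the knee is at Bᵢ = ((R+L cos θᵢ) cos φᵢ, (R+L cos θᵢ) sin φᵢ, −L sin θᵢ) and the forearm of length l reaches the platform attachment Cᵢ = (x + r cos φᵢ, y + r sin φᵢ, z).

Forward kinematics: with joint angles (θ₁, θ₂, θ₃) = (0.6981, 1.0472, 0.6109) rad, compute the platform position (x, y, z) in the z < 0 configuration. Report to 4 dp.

S1 = (0.1619·cos0.0°, 0.1619·sin0.0°, -0.0771) = (0.1619, 0.0000, -0.0771)
S2 = (0.1300·cos120.0°, 0.1300·sin120.0°, -0.1039) = (-0.0650, 0.1126, -0.1039)
φ3=240.0°: virtual centre (-0.0841, -0.1457, -0.0688), radius l
subtract pairs → two planes through P
linear system: -0.4539x+0.2252y = -0.0045−-0.0536z; -0.4922x+-0.2915y = 0.0009−0.0166z
Cramer: x(z) = 0.0045-0.0489z;  y(z) = -0.0107+0.1395z
quadratic in z: (1.0218)z²+(0.1667)z+(-0.0476)=0, √Δ=0.4714 → z ∈ {-0.3122, 0.1491}; z = -0.3122 (taking z<0)
x = 0.0198, y = -0.0543

(0.0198, -0.0543, -0.3122)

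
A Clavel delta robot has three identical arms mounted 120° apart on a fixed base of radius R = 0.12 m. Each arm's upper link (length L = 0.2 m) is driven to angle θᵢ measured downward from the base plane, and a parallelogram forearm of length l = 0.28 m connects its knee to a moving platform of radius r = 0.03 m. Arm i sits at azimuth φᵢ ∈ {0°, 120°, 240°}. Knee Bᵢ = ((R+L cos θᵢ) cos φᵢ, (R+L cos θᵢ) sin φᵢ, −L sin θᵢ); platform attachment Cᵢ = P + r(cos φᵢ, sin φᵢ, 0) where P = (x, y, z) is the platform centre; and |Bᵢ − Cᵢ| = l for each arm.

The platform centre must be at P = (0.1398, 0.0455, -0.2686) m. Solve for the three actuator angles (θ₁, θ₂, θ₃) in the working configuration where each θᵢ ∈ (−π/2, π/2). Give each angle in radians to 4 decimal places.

arm 1 (φ=0.0°): x'=0.1398, y'=0.0455
  A=-0.0498, B=-0.2686, C=(l²−L²−A²−y'²−z²)/(2L)=-0.0957
  γ=atan2(-0.2686,-0.0498)=-1.7541;  ψ=arccos(-0.3505)=1.9289;  θ1=γ+ψ≈0.1747
rotate P by −φ2: (-0.0305, -0.1438, -0.2686)
  A=0.1205, B=-0.2686, C=(l²−L²−A²−y'²−z²)/(2L)=-0.1724
  √(A²+B²)=0.2944;  θ2 = -1.1491+2.1963 ≈ 1.0472
φ3=240.0° → target in arm frame (-0.1093, 0.0983)
  e−x'=0.1993;  (l²−L²−(e−x')²−y'²−z²)/2L = -0.2078
  θ3 = atan2(B,A) + arccos(C/0.3345) = 1.3089

θ₁ = 0.1747, θ₂ = 1.0472, θ₃ = 1.3089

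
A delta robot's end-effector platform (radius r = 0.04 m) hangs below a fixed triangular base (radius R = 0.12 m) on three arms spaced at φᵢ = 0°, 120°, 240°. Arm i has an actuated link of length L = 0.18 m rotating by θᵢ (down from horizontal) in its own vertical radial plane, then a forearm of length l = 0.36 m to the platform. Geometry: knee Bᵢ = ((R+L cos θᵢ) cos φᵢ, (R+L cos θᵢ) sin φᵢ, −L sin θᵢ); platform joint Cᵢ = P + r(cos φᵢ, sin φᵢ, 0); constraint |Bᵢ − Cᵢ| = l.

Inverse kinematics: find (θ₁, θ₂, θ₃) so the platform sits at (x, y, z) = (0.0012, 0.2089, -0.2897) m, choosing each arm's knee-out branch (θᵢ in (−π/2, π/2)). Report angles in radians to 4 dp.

φ1=0.0° → target in arm frame (0.0012, 0.2089)
  A=0.0788, B=-0.2897, C=(l²−L²−A²−y'²−z²)/(2L)=-0.1016
  θ1 = atan2(B,A) + arccos(C/0.3002) = 0.6108
rotate P by −φ2: (0.1803, -0.1055, -0.2897)
  A cos θ + B sin θ = C:  -0.1003·cos θ + -0.2897·sin θ = -0.0220
  √(A²+B²)=0.3066;  θ2 = -1.9041+1.6426 ≈ -0.2616
rotate P by −φ3: (-0.1815, -0.1034, -0.2897)
  A cos θ + B sin θ = C:  0.2615·cos θ + -0.2897·sin θ = -0.1828
  θ3 = atan2(B,A) + arccos(C/0.3903) = 1.2218

θ₁ = 0.6108, θ₂ = -0.2616, θ₃ = 1.2218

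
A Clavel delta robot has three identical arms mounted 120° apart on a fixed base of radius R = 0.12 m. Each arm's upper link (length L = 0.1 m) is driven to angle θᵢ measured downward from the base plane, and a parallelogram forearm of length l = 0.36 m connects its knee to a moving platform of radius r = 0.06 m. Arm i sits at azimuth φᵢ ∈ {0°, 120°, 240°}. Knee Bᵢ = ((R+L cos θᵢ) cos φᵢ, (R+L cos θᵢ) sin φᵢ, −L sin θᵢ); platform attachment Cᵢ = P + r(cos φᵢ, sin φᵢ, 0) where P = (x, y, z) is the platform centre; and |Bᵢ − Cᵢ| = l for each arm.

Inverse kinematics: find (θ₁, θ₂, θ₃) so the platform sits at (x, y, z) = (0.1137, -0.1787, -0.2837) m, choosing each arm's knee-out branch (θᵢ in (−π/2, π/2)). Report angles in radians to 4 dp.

arm 1 (φ=0.0°): x'=0.1137, y'=-0.1787
  A=-0.0537, B=-0.2837, C=(l²−L²−A²−y'²−z²)/(2L)=0.0215
  γ=atan2(-0.2837,-0.0537)=-1.7579;  ψ=arccos(0.0744)=1.4963;  θ1=γ+ψ≈-0.2615
arm 2 (φ=120.0°): x'=-0.2116, y'=-0.0091
  e−x'=0.2716;  (l²−L²−(e−x')²−y'²−z²)/2L = -0.1737
  θ2 = atan2(B,A) + arccos(C/0.3928) = 1.2217
arm 3 (φ=240.0°): x'=0.0979, y'=0.1878
  A=-0.0379, B=-0.2837, C=(l²−L²−A²−y'²−z²)/(2L)=0.0120
  θ3 = atan2(B,A) + arccos(C/0.2862) = -0.1748

θ₁ = -0.2615, θ₂ = 1.2217, θ₃ = -0.1748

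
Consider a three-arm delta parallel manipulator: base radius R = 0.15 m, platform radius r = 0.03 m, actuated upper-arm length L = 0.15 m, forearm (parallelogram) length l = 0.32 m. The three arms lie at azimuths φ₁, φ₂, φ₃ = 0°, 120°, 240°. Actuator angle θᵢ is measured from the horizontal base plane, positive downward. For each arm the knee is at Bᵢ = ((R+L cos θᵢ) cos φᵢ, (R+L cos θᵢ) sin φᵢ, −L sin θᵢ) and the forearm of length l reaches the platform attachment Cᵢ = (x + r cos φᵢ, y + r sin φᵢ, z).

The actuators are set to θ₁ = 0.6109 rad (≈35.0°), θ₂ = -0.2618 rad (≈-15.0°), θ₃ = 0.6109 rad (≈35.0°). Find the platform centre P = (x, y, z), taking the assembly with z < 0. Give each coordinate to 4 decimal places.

arm 1 at φ=0.0°: e+L cos θ1 = 0.2429;  S1 = (0.2429, 0.0000, -0.0860)
φ2=120.0°: virtual centre (-0.1324, 0.2294, 0.0388), radius l
φ3=240.0°: virtual centre (-0.1214, -0.2103, -0.0860), radius l
subtract pairs → two planes through P
plane₁₂: -0.7506x+0.4588y+0.2497z = 0.0053
Cramer: x(z) = -0.0034+0.1616z;  y(z) = 0.0059-0.2799z
into |P−S₁|² = l²: 1.1045z² + 0.0892z + -0.0343 = 0;  Δ = 0.1595;  z = -0.2212 or 0.1404 → z<0 root = -0.2212
x = -0.0392, y = 0.0678

(-0.0392, 0.0678, -0.2212)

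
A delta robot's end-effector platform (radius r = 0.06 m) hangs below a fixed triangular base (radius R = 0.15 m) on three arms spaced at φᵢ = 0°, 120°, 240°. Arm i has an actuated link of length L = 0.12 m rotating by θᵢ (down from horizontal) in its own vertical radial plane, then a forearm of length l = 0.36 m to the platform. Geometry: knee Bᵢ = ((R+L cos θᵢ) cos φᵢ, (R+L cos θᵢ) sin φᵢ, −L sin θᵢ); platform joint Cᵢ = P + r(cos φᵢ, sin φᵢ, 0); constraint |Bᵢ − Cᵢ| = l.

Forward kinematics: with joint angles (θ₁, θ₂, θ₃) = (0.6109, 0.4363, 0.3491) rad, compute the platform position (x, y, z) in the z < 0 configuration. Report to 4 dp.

(-0.0319, -0.0107, -0.3534)

φ1=0.0°: virtual centre (0.1883, 0.0000, -0.0688), radius l
arm 2 at φ=120.0°: ρ2 = 0.1988;  O2 = (-0.0994, 0.1721, -0.0507)
φ3=240.0°: virtual centre (-0.1014, -0.1756, -0.0410), radius l
subtract pairs → two planes through P
linear system: -0.5754x+0.3443y = 0.0019−0.0362z; -0.5794x+-0.3512y = 0.0026−0.0556z
Cramer: x(z) = -0.0039+0.0794z;  y(z) = -0.0010+0.0273z
into |P−O₁|² = l²: 1.0070z² + 0.1071z + -0.0879 = 0;  Δ = 0.3657;  z = -0.3534 or 0.2471 → z<0 root = -0.3534
x = -0.0319, y = -0.0107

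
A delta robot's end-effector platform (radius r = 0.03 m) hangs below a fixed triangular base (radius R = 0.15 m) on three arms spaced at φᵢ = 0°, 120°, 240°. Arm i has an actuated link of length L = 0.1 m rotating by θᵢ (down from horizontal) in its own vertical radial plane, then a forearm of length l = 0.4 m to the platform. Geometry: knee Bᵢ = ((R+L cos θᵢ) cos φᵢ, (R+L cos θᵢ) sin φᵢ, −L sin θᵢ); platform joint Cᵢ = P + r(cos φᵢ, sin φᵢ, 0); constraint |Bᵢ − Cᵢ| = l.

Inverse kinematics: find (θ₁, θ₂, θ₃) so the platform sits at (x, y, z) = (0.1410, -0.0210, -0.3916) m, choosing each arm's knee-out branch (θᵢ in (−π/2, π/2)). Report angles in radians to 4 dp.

θ₁ = 0.0004, θ₂ = 1.2223, θ₃ = 1.0477

arm 1 (φ=0.0°): x'=0.1410, y'=-0.0210
  A cos θ + B sin θ = C:  -0.0210·cos θ + -0.3916·sin θ = -0.0212
  θ1 = atan2(B,A) + arccos(C/0.3922) = 0.0004
arm 2 (φ=120.0°): x'=-0.0887, y'=-0.1116
  A cos θ + B sin θ = C:  0.2087·cos θ + -0.3916·sin θ = -0.2968
  θ2 = atan2(B,A) + arccos(C/0.4437) = 1.2223
arm 3 (φ=240.0°): x'=-0.0523, y'=0.1326
  A=0.1723, B=-0.3916, C=(l²−L²−A²−y'²−z²)/(2L)=-0.2531
  γ=atan2(-0.3916,0.1723)=-1.1563;  ψ=arccos(-0.5917)=2.2039;  θ3=γ+ψ≈1.0477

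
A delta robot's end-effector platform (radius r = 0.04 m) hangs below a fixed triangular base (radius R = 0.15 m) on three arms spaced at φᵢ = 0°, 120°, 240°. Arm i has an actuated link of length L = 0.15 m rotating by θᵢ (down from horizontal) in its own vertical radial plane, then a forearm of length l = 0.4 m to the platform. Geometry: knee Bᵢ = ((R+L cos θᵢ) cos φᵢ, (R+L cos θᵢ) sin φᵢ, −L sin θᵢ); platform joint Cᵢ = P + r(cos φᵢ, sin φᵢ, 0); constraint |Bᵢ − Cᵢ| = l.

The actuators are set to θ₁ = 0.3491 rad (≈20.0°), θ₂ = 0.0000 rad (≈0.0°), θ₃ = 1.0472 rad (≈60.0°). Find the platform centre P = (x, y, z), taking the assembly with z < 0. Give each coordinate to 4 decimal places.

S1 = (0.2510·cos0.0°, 0.2510·sin0.0°, -0.0513) = (0.2510, 0.0000, -0.0513)
φ2=120.0°: virtual centre (-0.1300, 0.2252, 0.0000), radius l
arm 3 at φ=240.0°: ρ3 = 0.1850;  S3 = (-0.0925, -0.1602, -0.1299)
subtract pairs → two planes through P
[-0.7619 0.4503 0.1026]·P = 0.0020;  [-0.6869 -0.3204 -0.1572]·P = -0.0145
det = 0.5535;  x = 0.0107+-0.0685z,  y = 0.0224+-0.3437z
quadratic in z: (1.1229)z²+(0.1201)z+(-0.0991)=0, √Δ=0.6779 → z ∈ {-0.3554, 0.2484}; z = -0.3554 (taking z<0)
x = 0.0350, y = 0.1446

(0.0350, 0.1446, -0.3554)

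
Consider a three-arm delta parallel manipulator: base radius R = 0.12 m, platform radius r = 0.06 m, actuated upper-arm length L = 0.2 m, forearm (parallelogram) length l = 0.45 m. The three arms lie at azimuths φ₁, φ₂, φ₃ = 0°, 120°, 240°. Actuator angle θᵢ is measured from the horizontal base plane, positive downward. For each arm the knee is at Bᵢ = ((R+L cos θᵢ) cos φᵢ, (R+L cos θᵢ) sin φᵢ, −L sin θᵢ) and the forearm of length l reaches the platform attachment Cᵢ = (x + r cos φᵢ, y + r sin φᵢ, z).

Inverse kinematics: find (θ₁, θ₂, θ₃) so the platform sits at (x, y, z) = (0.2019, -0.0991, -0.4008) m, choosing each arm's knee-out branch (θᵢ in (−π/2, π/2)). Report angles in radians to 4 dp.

θ₁ = -0.1743, θ₂ = 0.9601, θ₃ = 0.5236

rotate P by −φ1: (0.2019, -0.0991, -0.4008)
  e−x'=-0.1419;  (l²−L²−(e−x')²−y'²−z²)/2L = -0.0702
  √(A²+B²)=0.4252;  θ1 = -1.9111+1.7368 ≈ -0.1743
φ2=120.0° → target in arm frame (-0.1868, -0.1253)
  A=0.2468, B=-0.4008, C=(l²−L²−A²−y'²−z²)/(2L)=-0.1868
  θ2 = atan2(B,A) + arccos(C/0.4707) = 0.9601
rotate P by −φ3: (-0.0151, 0.2244, -0.4008)
  e−x'=0.0751;  (l²−L²−(e−x')²−y'²−z²)/2L = -0.1354
  θ3 = atan2(B,A) + arccos(C/0.4078) = 0.5236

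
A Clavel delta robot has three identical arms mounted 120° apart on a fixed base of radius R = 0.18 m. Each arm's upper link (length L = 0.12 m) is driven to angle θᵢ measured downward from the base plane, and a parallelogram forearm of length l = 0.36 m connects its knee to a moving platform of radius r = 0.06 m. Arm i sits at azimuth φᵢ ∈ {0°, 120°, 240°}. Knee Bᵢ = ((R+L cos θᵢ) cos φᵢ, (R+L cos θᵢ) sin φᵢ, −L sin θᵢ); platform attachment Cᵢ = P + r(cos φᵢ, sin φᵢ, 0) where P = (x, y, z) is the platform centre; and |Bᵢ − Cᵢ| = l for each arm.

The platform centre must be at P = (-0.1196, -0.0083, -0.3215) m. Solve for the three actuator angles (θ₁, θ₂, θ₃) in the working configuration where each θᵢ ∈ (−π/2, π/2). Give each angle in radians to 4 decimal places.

θ₁ = 1.1346, θ₂ = 0.2613, θ₃ = 0.1744

arm 1 (φ=0.0°): x'=-0.1196, y'=-0.0083
  A=0.2396, B=-0.3215, C=(l²−L²−A²−y'²−z²)/(2L)=-0.1902
  √(A²+B²)=0.4010;  θ1 = -0.9303+2.0649 ≈ 1.1346
rotate P by −φ2: (0.0526, 0.1077, -0.3215)
  e−x'=0.0674;  (l²−L²−(e−x')²−y'²−z²)/2L = -0.0180
  √(A²+B²)=0.3285;  θ2 = -1.3642+1.6255 ≈ 0.2613
rotate P by −φ3: (0.0670, -0.0994, -0.3215)
  A=0.0530, B=-0.3215, C=(l²−L²−A²−y'²−z²)/(2L)=-0.0036
  √(A²+B²)=0.3258;  θ3 = -1.4074+1.5818 ≈ 0.1744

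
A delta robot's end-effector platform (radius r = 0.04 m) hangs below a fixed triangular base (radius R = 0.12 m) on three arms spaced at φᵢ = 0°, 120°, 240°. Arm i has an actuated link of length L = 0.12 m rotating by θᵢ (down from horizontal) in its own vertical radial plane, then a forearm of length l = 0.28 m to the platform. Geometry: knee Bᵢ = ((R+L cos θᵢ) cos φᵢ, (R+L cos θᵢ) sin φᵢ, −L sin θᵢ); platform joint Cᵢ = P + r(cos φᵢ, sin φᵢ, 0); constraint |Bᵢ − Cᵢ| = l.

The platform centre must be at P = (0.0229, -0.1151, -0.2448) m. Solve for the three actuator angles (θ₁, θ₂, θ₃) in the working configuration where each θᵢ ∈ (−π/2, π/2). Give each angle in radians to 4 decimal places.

φ1=0.0° → target in arm frame (0.0229, -0.1151)
  e−x'=0.0571;  (l²−L²−(e−x')²−y'²−z²)/2L = -0.0518
  θ1 = atan2(B,A) + arccos(C/0.2514) = 0.4368
rotate P by −φ2: (-0.1111, 0.0377, -0.2448)
  A=0.1911, B=-0.2448, C=(l²−L²−A²−y'²−z²)/(2L)=-0.1412
  θ2 = atan2(B,A) + arccos(C/0.3106) = 1.1347
φ3=240.0° → target in arm frame (0.0882, 0.0774)
  A=-0.0082, B=-0.2448, C=(l²−L²−A²−y'²−z²)/(2L)=-0.0083
  γ=atan2(-0.2448,-0.0082)=-1.6044;  ψ=arccos(-0.0337)=1.6045;  θ3=γ+ψ≈0.0001

θ₁ = 0.4368, θ₂ = 1.1347, θ₃ = 0.0001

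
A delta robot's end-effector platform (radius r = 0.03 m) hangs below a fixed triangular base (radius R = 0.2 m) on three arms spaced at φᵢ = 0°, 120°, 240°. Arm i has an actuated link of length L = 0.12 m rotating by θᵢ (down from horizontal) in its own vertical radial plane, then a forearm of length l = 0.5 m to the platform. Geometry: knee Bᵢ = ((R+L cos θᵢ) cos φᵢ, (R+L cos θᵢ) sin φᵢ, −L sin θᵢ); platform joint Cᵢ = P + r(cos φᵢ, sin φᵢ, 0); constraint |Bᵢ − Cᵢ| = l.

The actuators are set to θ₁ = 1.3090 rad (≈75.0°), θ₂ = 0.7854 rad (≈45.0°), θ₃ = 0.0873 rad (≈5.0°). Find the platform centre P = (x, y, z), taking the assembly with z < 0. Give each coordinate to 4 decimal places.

(-0.1296, -0.0837, -0.4815)

φ1=0.0°: virtual centre (0.2011, 0.0000, -0.1159), radius l
φ2=120.0°: virtual centre (-0.1274, 0.2207, -0.0849), radius l
arm 3 at φ=240.0°: e+L cos θ3 = 0.2895;  S3 = (-0.1448, -0.2508, -0.0105)
eliminate P² terms by subtracting sphere 1 from 2 and 3
plane₁₂: -0.6570x+0.4414y+0.0621z = 0.0183
det = 0.6348;  x = -0.0354+0.1957z,  y = -0.0112+0.1506z
quadratic in z: (1.0610)z²+(0.1359)z+(-0.1805)=0, √Δ=0.8858 → z ∈ {-0.4815, 0.3534}; z = -0.4815 (taking z<0)
x = -0.1296, y = -0.0837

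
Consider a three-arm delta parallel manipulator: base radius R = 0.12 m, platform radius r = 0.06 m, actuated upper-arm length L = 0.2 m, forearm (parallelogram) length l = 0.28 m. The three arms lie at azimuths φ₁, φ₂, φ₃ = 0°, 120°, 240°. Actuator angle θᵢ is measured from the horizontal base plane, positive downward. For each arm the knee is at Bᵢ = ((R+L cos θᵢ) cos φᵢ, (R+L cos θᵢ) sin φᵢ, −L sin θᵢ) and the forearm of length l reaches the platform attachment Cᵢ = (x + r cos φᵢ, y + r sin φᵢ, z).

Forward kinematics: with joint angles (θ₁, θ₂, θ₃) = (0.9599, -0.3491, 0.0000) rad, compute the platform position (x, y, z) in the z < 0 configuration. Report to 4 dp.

(-0.1027, 0.0203, -0.1319)

S1 = (0.1747·cos0.0°, 0.1747·sin0.0°, -0.1638) = (0.1747, 0.0000, -0.1638)
arm 2 at φ=120.0°: (R−r)+L cos θ2 = 0.2479;  S2 = (-0.1240, 0.2147, 0.0684)
S3 = (0.2600·cos240.0°, 0.2600·sin240.0°, 0.0000) = (-0.1300, -0.2252, 0.0000)
eliminate P² terms by subtracting sphere 1 from 2 and 3
linear system: -0.5974x+0.4294y = 0.0088−0.4645z; -0.6094x+-0.4503y = 0.0102−0.3277z
Cramer: x(z) = -0.0157+0.6592z;  y(z) = -0.0014-0.1646z
into |P−S₁|² = l²: 1.4617z² + 0.0770z + -0.0153 = 0;  Δ = 0.0953;  z = -0.1319 or 0.0793 → z<0 root = -0.1319
x = -0.1027, y = 0.0203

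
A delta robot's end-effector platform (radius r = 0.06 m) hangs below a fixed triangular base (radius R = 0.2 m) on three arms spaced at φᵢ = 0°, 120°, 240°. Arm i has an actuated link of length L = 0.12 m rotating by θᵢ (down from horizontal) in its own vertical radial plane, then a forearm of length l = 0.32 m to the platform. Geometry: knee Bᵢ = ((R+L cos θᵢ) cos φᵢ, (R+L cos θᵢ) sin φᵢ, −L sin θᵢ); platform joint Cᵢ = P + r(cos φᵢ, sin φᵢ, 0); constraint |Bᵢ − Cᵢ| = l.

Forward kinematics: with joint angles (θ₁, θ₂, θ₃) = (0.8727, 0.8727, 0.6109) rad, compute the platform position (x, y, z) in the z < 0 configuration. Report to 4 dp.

(-0.0146, -0.0253, -0.3111)

φ1=0.0°: virtual centre (0.2171, 0.0000, -0.0919), radius l
φ2=120.0°: virtual centre (-0.1086, 0.1880, -0.0919), radius l
φ3=240.0°: virtual centre (-0.1191, -0.2064, -0.0688), radius l
|centre ₂|²−|centre ₁|² = 0.0000;  |centre ₃|²−|centre ₁|² = 0.0059
plane₁₂: -0.6514x+0.3761y+0.0000z = 0.0000
Cramer: x(z) = -0.0043+0.0333z;  y(z) = -0.0074+0.0577z
into |P−centre ₁|² = l²: 1.0044z² + 0.1683z + -0.0449 = 0;  Δ = 0.2086;  z = -0.3111 or 0.1436 → z<0 root = -0.3111
x = -0.0146, y = -0.0253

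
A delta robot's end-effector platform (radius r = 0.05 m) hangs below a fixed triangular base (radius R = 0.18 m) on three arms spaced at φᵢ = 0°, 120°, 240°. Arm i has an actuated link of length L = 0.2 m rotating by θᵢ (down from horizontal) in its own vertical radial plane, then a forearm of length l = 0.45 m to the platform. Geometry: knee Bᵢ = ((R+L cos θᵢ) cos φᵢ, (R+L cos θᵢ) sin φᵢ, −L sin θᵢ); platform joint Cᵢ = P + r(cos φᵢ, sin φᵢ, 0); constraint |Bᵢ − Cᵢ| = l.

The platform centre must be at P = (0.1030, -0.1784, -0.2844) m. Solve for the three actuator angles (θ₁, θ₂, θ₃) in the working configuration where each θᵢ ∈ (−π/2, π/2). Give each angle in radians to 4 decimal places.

arm 1 (φ=0.0°): x'=0.1030, y'=-0.1784
  A cos θ + B sin θ = C:  0.0270·cos θ + -0.2844·sin θ = 0.1227
  θ1 = atan2(B,A) + arccos(C/0.2857) = -0.3491
arm 2 (φ=120.0°): x'=-0.2060, y'=0.0000
  A=0.3360, B=-0.2844, C=(l²−L²−A²−y'²−z²)/(2L)=-0.0782
  γ=atan2(-0.2844,0.3360)=-0.7024;  ψ=arccos(-0.1776)=1.7494;  θ2=γ+ψ≈1.0470
φ3=240.0° → target in arm frame (0.1030, 0.1784)
  e−x'=0.0270;  (l²−L²−(e−x')²−y'²−z²)/2L = 0.1227
  √(A²+B²)=0.2857;  θ3 = -1.4761+1.1270 ≈ -0.3491

θ₁ = -0.3491, θ₂ = 1.0470, θ₃ = -0.3491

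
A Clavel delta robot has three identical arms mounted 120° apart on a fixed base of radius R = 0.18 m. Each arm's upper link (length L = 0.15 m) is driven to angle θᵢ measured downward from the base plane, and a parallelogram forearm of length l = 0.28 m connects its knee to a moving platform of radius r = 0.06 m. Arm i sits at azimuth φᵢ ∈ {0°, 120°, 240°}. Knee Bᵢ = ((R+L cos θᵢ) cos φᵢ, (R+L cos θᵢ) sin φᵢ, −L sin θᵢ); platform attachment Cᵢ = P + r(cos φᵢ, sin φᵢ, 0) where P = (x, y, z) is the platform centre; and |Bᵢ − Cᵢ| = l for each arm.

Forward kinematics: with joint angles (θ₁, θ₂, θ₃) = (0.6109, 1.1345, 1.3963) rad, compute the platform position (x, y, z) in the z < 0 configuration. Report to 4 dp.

φ1=0.0°: virtual centre (0.2429, 0.0000, -0.0860), radius l
φ2=120.0°: virtual centre (-0.0917, 0.1588, -0.1359), radius l
φ3=240.0°: virtual centre (-0.0730, -0.1265, -0.1477), radius l
eliminate P² terms by subtracting sphere 1 from 2 and 3
linear system: -0.6691x+0.3176y = -0.0143−-0.0998z; -0.6318x+-0.2530y = -0.0232−-0.1234z
Cramer: x(z) = 0.0297-0.1742z;  y(z) = 0.0177-0.0527z
sphere 1 gives Az²+Bz+C=0 with A=1.0331, B=0.2445, C=-0.0253;  B²−4AC=0.1641;  roots -0.3144, 0.0777;  negative root z = -0.3144
x = 0.0845, y = 0.0342

(0.0845, 0.0342, -0.3144)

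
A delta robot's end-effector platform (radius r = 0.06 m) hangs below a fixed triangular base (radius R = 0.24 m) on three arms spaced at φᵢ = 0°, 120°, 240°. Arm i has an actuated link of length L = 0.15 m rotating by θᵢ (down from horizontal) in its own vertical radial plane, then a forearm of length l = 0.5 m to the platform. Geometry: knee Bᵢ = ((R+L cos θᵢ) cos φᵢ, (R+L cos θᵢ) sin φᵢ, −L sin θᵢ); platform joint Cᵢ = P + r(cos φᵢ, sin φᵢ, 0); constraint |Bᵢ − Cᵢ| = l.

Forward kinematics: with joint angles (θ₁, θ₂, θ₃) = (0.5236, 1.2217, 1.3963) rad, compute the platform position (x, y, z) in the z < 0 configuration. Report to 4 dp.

(0.1292, 0.0260, -0.5405)

O1 = (0.3099·cos0.0°, 0.3099·sin0.0°, -0.0750) = (0.3099, 0.0000, -0.0750)
arm 2 at φ=120.0°: ρ2 = 0.2313;  O2 = (-0.1157, 0.2003, -0.1410)
φ3=240.0°: virtual centre (-0.1030, -0.1784, -0.1477), radius l
|O₂|²−|O₁|² = -0.0283;  |O₃|²−|O₁|² = -0.0374
linear system: -0.8511x+0.4006y = -0.0283−-0.1319z; -0.8258x+-0.3569y = -0.0374−-0.1454z
det = 0.6346;  x = 0.0395+-0.1660z,  y = 0.0133+-0.0234z
sphere 1 gives Az²+Bz+C=0 with A=1.0281, B=0.2391, C=-0.1711;  B²−4AC=0.7608;  roots -0.5405, 0.3079;  negative root z = -0.5405
x = 0.1292, y = 0.0260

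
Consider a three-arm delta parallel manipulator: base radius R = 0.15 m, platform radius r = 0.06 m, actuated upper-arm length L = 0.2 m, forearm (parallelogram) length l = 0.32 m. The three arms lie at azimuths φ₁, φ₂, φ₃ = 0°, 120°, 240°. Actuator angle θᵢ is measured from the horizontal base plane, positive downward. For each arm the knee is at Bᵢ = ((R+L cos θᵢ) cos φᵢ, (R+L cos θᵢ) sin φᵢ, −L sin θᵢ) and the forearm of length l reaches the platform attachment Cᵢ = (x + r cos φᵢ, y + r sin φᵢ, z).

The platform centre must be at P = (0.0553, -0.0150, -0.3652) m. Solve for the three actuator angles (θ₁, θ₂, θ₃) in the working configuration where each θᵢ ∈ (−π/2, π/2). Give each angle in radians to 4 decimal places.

θ₁ = 0.6107, θ₂ = 0.9598, θ₃ = 0.8727

rotate P by −φ1: (0.0553, -0.0150, -0.3652)
  e−x'=0.0347;  (l²−L²−(e−x')²−y'²−z²)/2L = -0.1810
  θ1 = atan2(B,A) + arccos(C/0.3668) = 0.6107
rotate P by −φ2: (-0.0406, -0.0404, -0.3652)
  A cos θ + B sin θ = C:  0.1306·cos θ + -0.3652·sin θ = -0.2242
  √(A²+B²)=0.3879;  θ2 = -1.2273+2.1870 ≈ 0.9598
rotate P by −φ3: (-0.0147, 0.0554, -0.3652)
  A=0.1047, B=-0.3652, C=(l²−L²−A²−y'²−z²)/(2L)=-0.2125
  γ=atan2(-0.3652,0.1047)=-1.2917;  ψ=arccos(-0.5593)=2.1643;  θ3=γ+ψ≈0.8727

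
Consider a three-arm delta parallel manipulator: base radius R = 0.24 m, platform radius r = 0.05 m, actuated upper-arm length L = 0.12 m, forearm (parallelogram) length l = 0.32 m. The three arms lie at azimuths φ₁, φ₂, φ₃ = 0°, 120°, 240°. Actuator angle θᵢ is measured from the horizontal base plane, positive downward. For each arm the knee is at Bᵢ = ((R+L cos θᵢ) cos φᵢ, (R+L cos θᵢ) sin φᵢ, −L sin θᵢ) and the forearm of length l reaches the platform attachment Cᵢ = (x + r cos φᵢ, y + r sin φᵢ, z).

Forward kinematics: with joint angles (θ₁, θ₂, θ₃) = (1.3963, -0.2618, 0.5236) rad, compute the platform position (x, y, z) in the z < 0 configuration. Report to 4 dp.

(-0.0998, 0.0358, -0.1860)

centre 1 = (0.2108·cos0.0°, 0.2108·sin0.0°, -0.1182) = (0.2108, 0.0000, -0.1182)
centre 2 = (0.3059·cos120.0°, 0.3059·sin120.0°, 0.0311) = (-0.1530, 0.2649, 0.0311)
φ3=240.0°: virtual centre (-0.1470, -0.2545, -0.0600), radius l
|centre ₂|²−|centre ₁|² = 0.0361;  |centre ₃|²−|centre ₁|² = 0.0316
plane₁₂: -0.7276x+0.5299y+0.2985z = 0.0361
det = 0.7496;  x = -0.0469+0.2850z,  y = 0.0038+-0.1720z
quadratic in z: (1.1108)z²+(0.0882)z+(-0.0220)=0, √Δ=0.3249 → z ∈ {-0.1860, 0.1066}; z = -0.1860 (taking z<0)
x = -0.0998, y = 0.0358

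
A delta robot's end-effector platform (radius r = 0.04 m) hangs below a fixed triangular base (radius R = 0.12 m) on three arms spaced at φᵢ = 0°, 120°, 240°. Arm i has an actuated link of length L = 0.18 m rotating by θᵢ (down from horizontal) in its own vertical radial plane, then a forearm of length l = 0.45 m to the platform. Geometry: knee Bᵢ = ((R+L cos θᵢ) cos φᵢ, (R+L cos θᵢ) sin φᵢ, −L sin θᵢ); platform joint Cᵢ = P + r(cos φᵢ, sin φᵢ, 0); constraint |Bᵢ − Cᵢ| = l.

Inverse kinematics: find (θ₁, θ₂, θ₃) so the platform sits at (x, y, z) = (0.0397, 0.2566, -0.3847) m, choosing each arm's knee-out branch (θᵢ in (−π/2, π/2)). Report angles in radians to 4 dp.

arm 1 (φ=0.0°): x'=0.0397, y'=0.2566
  e−x'=0.0403;  (l²−L²−(e−x')²−y'²−z²)/2L = -0.1260
  √(A²+B²)=0.3868;  θ1 = -1.4664+1.9026 ≈ 0.4362
rotate P by −φ2: (0.2024, -0.1627, -0.3847)
  A=-0.1224, B=-0.3847, C=(l²−L²−A²−y'²−z²)/(2L)=-0.0537
  √(A²+B²)=0.4037;  θ2 = -1.8788+1.7042 ≈ -0.1745
φ3=240.0° → target in arm frame (-0.2421, -0.0939)
  A cos θ + B sin θ = C:  0.3221·cos θ + -0.3847·sin θ = -0.2512
  θ3 = atan2(B,A) + arccos(C/0.5017) = 1.2215

θ₁ = 0.4362, θ₂ = -0.1745, θ₃ = 1.2215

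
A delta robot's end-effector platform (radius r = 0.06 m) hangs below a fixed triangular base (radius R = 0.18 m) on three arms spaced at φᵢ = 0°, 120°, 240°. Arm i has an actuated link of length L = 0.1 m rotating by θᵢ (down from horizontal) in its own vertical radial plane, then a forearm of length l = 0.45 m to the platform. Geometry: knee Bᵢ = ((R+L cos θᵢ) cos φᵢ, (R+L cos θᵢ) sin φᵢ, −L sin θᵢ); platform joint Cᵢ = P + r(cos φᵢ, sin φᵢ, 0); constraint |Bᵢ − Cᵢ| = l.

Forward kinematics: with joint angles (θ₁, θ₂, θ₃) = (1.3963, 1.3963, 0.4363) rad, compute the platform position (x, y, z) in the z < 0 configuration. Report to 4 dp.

arm 1 at φ=0.0°: e+L cos θ1 = 0.1374;  centre 1 = (0.1374, 0.0000, -0.0985)
φ2=120.0°: virtual centre (-0.0687, 0.1190, -0.0985), radius l
centre 3 = (0.2106·cos240.0°, 0.2106·sin240.0°, -0.0423) = (-0.1053, -0.1824, -0.0423)
|centre ₂|²−|centre ₁|² = 0.0000;  |centre ₃|²−|centre ₁|² = 0.0176
[-0.4121 0.2379 0.0000]·P = 0.0000;  [-0.4854 -0.3648 0.1124]·P = 0.0176
det = 0.2658;  x = -0.0157+0.1006z,  y = -0.0273+0.1743z
sphere 1 gives Az²+Bz+C=0 with A=1.0405, B=0.1566, C=-0.1686;  B²−4AC=0.7263;  roots -0.4848, 0.3343;  negative root z = -0.4848
x = -0.0645, y = -0.1118

(-0.0645, -0.1118, -0.4848)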